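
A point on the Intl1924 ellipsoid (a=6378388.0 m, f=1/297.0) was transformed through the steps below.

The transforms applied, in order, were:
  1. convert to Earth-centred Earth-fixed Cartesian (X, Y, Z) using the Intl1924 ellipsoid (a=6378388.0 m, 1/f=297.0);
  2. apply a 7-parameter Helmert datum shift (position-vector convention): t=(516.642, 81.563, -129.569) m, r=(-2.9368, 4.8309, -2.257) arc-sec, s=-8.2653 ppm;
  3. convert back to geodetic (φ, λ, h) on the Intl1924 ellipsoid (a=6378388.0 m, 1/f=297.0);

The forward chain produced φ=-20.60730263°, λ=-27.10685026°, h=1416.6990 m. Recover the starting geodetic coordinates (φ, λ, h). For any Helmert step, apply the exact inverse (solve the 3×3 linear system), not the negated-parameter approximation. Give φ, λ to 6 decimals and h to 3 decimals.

φ=-20.606723°, λ=-27.108678°, h=1027.924 m

start: φ=-20.607303°, λ=-27.106850°, h=1416.699 m
→ ECEF (a=6378388.000, f=1/297.0): X=5317875.6686, Y=-2722096.8111, Z=-2231279.1836
→ Helmert⁻¹: X=5317485.0164, Y=-2722110.9225, Z=-2231082.2732
→ geod (Bowring, a=6378388.000): φ=-20.60672300°, λ=-27.10867800°, h=1027.9240 m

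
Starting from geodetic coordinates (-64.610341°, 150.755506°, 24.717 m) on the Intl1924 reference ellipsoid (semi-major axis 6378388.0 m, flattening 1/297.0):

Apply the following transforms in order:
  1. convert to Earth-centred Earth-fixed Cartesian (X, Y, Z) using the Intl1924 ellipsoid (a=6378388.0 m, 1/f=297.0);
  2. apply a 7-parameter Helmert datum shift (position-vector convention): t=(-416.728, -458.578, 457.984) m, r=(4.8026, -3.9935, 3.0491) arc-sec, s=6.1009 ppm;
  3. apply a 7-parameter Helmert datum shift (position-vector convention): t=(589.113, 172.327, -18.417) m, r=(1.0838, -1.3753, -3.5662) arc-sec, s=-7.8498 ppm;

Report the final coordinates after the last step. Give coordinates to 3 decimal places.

X=-2392549.188 m, Y=1339655.496 m, Z=-5738942.113 m

start: φ=-64.610341°, λ=150.755506°, h=24.717 m
→ ECEF (a=6378388.000, f=1/297.0): X=-2392878.4987, Y=1339774.2944, Z=-5739367.6614
→ Helmert 7p (PV): X=-2393218.5099, Y=1339422.1517, Z=-5738959.8265
→ Helmert 7p (PV): X=-2392549.1879, Y=1339655.4962, Z=-5738942.1130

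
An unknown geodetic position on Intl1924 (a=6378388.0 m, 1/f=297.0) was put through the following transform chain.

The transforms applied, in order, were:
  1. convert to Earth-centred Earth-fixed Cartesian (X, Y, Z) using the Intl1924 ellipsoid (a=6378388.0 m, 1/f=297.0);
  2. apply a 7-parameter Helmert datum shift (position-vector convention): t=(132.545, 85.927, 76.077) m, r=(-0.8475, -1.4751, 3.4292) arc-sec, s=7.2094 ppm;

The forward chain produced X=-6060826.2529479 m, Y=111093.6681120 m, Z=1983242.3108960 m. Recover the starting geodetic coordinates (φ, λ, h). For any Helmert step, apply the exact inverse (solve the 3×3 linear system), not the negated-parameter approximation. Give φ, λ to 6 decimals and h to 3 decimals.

start: X=-6060826.2529, Y=111093.6681, Z=1983242.3109 m
→ Helmert⁻¹: X=-6060899.0725, Y=111099.5561, Z=1983195.7375
→ geod (Bowring, a=6378388.000): φ=18.23034000°, λ=178.94985500°, h=1778.0010 m

φ=18.230340°, λ=178.949855°, h=1778.001 m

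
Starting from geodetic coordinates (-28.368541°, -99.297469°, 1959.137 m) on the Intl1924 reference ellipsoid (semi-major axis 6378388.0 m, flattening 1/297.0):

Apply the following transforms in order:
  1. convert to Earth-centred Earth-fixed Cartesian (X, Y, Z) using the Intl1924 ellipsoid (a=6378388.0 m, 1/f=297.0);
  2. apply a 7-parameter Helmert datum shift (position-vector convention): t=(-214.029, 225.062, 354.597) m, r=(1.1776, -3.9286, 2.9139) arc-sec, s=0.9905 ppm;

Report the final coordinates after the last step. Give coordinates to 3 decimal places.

start: φ=-28.368541°, λ=-99.297469°, h=1959.137 m
→ ECEF (a=6378388.000, f=1/297.0): X=-907708.7628, Y=-5544582.8182, Z=-3013478.4960
→ Helmert 7p (PV): X=-907787.9666, Y=-5544358.8668, Z=-3013175.8274

X=-907787.967 m, Y=-5544358.867 m, Z=-3013175.827 m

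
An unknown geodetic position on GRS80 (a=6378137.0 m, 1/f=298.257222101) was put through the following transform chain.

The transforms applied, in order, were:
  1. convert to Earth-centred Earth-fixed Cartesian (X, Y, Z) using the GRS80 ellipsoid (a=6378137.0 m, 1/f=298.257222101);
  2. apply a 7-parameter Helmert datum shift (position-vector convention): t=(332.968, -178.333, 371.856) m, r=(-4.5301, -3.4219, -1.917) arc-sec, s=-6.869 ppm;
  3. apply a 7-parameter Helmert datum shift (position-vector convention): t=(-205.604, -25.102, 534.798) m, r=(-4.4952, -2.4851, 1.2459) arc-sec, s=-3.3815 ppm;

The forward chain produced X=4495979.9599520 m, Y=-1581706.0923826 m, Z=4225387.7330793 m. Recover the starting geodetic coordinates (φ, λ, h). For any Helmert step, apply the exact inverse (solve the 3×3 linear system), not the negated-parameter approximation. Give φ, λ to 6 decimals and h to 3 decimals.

start: X=4495979.9600, Y=-1581706.0924, Z=4225387.7331 m
→ Helmert⁻¹: X=4496242.1139, Y=-1581805.5695, Z=4224778.5774
→ Helmert⁻¹: X=4496024.8094, Y=-1581689.0923, Z=4224326.4128
→ geod (Bowring, a=6378137.000): φ=41.74239700°, λ=-19.38173100°, h=42.8480 m

φ=41.742397°, λ=-19.381731°, h=42.848 m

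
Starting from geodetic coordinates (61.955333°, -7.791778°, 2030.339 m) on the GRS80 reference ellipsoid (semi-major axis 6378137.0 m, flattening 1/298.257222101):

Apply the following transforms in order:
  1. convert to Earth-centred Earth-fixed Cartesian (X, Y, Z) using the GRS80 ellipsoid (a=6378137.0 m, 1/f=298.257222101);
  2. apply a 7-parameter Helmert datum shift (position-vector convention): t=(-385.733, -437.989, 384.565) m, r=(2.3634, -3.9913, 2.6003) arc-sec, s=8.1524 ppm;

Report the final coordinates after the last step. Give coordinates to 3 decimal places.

start: φ=61.955333°, λ=-7.791778°, h=2030.339 m
→ ECEF (a=6378137.000, f=1/298.257222101): X=2979779.4551, Y=-407743.3955, Z=5607968.4633
→ Helmert 7p (PV): X=2979314.6377, Y=-408211.4005, Z=5608451.7350

X=2979314.638 m, Y=-408211.400 m, Z=5608451.735 m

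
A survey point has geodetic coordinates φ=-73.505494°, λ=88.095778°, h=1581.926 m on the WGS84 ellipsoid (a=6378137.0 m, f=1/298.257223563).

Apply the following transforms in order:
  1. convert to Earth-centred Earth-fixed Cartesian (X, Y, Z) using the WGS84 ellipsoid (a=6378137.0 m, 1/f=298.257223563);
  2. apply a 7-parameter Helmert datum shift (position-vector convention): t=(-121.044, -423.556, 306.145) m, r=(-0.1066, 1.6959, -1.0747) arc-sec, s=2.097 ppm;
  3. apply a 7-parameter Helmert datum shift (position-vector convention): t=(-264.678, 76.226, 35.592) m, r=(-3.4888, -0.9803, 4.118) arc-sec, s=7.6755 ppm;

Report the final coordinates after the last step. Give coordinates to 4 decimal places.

X=59942.0555 m, Y=1815511.8646 m, Z=-6094764.1289 m

start: φ=-73.505494°, λ=88.095778°, h=1581.926 m
→ ECEF (a=6378137.000, f=1/298.257223563): X=60375.1205, Y=1815946.8019, Z=-6095014.4475
→ Helmert 7p (PV): X=60213.5517, Y=1815523.5894, Z=-6094722.5187
→ Helmert 7p (PV): X=59942.0555, Y=1815511.8646, Z=-6094764.1289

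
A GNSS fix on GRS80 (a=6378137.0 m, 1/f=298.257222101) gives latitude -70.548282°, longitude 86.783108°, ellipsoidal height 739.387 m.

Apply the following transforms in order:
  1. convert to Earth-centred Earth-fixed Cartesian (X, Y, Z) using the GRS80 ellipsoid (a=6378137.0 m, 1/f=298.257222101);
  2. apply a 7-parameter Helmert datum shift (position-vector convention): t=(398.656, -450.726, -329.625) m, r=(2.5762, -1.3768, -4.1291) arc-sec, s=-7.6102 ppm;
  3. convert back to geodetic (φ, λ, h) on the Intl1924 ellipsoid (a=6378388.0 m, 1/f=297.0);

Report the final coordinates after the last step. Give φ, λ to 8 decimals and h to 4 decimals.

start: φ=-70.548282°, λ=86.783108°, h=739.387 m
→ ECEF (a=6378137.000, f=1/298.257222101): X=119560.1384, Y=2127237.0217, Z=-5992382.9925
→ Helmert 7p (PV): X=120040.4666, Y=2126842.5565, Z=-5992639.6477
→ geod (Bowring, a=6378388.000): φ=-70.55266329°, λ=86.76961381°, h=689.4578 m

φ=-70.55266329°, λ=86.76961381°, h=689.4578 m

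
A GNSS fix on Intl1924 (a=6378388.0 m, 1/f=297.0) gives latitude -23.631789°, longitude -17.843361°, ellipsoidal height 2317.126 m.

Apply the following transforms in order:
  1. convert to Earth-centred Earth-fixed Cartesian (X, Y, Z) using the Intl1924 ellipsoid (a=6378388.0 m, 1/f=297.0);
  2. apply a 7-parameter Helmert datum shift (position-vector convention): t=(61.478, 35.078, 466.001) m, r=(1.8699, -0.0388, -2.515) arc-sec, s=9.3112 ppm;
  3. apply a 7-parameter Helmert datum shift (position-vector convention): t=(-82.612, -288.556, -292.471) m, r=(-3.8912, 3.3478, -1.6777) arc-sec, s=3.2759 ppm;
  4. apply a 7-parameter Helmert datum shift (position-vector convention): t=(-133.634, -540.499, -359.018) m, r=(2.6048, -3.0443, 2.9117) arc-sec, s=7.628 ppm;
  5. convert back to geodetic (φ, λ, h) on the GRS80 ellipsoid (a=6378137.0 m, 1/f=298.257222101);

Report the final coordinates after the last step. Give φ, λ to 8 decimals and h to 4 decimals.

start: φ=-23.631789°, λ=-17.843361°, h=2317.126 m
→ ECEF (a=6378388.000, f=1/297.0): X=5567441.5342, Y=-1792158.7781, Z=-2541936.9422
→ Helmert 7p (PV): X=5567533.4778, Y=-1792185.2278, Z=-2541509.8094
→ Helmert 7p (PV): X=5567413.2769, Y=-1792572.8857, Z=-2541867.1610
→ Helmert 7p (PV): X=5567384.9321, Y=-1793016.3664, Z=-2542186.0348
→ geod (Bowring, a=6378137.000): φ=-23.63248831°, λ=-17.85152760°, h=2844.7721 m

φ=-23.63248831°, λ=-17.85152760°, h=2844.7721 m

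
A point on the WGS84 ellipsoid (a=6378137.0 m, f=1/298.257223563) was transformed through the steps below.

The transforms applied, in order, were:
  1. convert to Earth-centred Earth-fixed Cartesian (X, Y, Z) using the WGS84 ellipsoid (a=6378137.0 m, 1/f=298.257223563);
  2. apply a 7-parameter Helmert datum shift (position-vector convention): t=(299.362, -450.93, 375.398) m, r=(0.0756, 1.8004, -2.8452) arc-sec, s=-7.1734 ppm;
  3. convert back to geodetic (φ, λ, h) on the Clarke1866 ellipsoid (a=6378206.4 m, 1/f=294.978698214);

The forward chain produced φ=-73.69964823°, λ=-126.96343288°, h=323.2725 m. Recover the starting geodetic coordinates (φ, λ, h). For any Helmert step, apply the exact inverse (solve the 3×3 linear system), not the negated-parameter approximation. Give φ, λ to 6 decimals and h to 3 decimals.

start: φ=-73.699648°, λ=-126.963433°, h=323.273 m
→ ECEF (a=6378206.400, f=1/294.978698214): X=-1079875.6247, Y=-1434947.8681, Z=-6099745.0765
→ Helmert⁻¹: X=-1080109.7017, Y=-1434524.3632, Z=-6100173.1355
→ geod (Bowring, a=6378137.000): φ=-73.70127200°, λ=-126.97752600°, h=528.9580 m

φ=-73.701272°, λ=-126.977526°, h=528.958 m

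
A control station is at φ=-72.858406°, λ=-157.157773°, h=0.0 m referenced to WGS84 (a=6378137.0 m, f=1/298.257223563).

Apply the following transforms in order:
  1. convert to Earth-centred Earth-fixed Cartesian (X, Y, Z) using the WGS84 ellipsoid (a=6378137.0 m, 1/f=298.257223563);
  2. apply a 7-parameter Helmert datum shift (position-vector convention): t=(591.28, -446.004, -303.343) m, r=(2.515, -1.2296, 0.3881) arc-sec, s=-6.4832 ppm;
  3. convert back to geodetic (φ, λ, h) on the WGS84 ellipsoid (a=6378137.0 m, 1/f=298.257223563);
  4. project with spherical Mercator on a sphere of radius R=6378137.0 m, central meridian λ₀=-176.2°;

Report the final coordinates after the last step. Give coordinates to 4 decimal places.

E=2121766.9020 m, N=-12071508.3727 m

start: φ=-72.858406°, λ=-157.157773°, h=0.000 m
→ ECEF (a=6378137.000, f=1/298.257223563): X=-1737750.7027, Y=-731990.6307, Z=-6072603.6140
→ Helmert 7p (PV): X=-1737110.5791, Y=-732361.1155, Z=-6072886.8713
→ geod (Bowring, a=6378137.000): φ=-72.86297313°, λ=-157.13984363°, h=139.2406 m
→ merc (R=6378137.0, λ₀=-176.2°): E=2121766.9020, N=-12071508.3727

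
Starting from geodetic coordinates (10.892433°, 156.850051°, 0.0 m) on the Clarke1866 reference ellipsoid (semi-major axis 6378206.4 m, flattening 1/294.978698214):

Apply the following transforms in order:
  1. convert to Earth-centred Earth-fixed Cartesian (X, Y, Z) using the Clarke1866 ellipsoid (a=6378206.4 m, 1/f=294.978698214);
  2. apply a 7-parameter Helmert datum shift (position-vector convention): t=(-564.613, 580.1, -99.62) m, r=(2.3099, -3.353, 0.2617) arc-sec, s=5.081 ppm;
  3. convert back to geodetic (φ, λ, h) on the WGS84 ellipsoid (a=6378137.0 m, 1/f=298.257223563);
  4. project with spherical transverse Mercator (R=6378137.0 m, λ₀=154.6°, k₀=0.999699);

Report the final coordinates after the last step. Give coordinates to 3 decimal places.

start: φ=10.892433°, λ=156.850051°, h=0.000 m
→ ECEF (a=6378206.400, f=1/294.978698214): X=-5759664.6618, Y=2462642.0152, Z=1197249.2712
→ Helmert 7p (PV): X=-5760281.1265, Y=2463213.9126, Z=1197089.6845
→ geod (Bowring, a=6378137.000): φ=10.88886855°, λ=156.84745830°, h=808.1930 m
→ tm (R=6378137.0, λ₀=154.6°): E=245665.9821, N=1212688.9674

E=245665.982 m, N=1212688.967 m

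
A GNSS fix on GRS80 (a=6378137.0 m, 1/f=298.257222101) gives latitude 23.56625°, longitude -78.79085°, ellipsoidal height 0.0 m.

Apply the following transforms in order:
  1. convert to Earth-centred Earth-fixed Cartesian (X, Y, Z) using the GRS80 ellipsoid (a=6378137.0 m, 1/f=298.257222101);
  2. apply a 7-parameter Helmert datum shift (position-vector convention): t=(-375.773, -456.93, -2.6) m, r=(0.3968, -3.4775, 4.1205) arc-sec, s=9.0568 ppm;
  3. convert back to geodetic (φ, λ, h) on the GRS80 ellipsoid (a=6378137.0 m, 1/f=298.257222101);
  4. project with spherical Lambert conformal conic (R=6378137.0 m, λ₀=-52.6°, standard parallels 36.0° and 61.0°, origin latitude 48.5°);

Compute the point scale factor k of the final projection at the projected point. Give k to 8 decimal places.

1.06671297

start: φ=23.566250°, λ=-78.790850°, h=0.000 m
→ ECEF (a=6378137.000, f=1/298.257222101): X=1137055.3091, Y=-5737739.6829, Z=2534323.1343
→ Helmert 7p (PV): X=1136761.7291, Y=-5738230.7390, Z=2534351.6193
→ geod (Bowring, a=6378137.000): φ=23.56495293°, λ=-78.79460560°, h=400.6073 m
→ into lcc (λ₀=-52.6°): φ=23.56495293°, λ−λ₀=-26.19460560°
scale k = 1.06671297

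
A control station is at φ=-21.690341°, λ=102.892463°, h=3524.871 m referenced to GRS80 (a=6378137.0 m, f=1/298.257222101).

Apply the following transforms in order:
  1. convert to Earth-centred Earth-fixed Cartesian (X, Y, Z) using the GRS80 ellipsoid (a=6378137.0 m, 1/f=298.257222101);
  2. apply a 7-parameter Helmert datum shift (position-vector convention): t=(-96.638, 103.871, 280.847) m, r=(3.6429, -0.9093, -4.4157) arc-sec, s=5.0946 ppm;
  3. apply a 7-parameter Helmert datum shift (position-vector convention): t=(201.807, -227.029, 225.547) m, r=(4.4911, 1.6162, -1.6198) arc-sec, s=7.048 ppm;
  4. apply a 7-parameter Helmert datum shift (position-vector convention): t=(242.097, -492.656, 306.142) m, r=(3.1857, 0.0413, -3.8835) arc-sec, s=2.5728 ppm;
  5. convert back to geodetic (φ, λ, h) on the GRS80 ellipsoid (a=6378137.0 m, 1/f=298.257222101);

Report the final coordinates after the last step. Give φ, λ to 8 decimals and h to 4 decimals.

start: φ=-21.690341°, λ=102.892463°, h=3524.871 m
→ ECEF (a=6378137.000, f=1/298.257222101): X=-1323674.8813, Y=5782963.6422, Z=-2343889.8358
→ Helmert 7p (PV): X=-1323644.1282, Y=5783166.7086, Z=-2343524.6303
→ Helmert 7p (PV): X=-1323424.5976, Y=5783041.8611, Z=-2343179.3084
→ Helmert 7p (PV): X=-1323077.4928, Y=5782625.1907, Z=-2342789.6123
→ geod (Bowring, a=6378137.000): φ=-21.68265743°, λ=102.88756786°, h=2687.9043 m

φ=-21.68265743°, λ=102.88756786°, h=2687.9043 m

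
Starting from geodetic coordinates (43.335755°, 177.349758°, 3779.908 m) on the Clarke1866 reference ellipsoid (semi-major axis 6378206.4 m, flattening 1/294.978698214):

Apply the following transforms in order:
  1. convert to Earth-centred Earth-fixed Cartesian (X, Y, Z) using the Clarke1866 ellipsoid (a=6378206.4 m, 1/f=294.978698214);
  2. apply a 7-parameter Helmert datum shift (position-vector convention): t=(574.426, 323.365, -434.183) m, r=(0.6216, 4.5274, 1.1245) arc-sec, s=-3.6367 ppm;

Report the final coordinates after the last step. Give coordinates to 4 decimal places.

X=-4643657.0079 m, Y=215263.6363 m, Z=4356752.0737 m

start: φ=43.335755°, λ=177.349758°, h=3779.908 m
→ ECEF (a=6378206.400, f=1/294.978698214): X=-4644342.7876, Y=214979.5032, Z=4357099.5139
→ Helmert 7p (PV): X=-4643657.0079, Y=215263.6363, Z=4356752.0737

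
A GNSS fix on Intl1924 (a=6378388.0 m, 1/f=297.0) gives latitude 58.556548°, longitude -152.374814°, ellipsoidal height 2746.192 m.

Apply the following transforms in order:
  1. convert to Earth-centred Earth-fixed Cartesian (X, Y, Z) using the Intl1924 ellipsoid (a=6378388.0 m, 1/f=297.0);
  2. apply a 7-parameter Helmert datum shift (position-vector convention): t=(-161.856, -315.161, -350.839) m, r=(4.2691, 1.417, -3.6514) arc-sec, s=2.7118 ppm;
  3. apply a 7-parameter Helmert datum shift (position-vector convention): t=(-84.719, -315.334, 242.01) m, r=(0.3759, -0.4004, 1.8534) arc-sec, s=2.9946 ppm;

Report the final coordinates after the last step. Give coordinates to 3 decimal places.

X=-2956772.109 m, Y=-1548023.124 m, Z=5420691.157 m

start: φ=58.556548°, λ=-152.374814°, h=2746.192 m
→ ECEF (a=6378388.000, f=1/297.0): X=-2956521.8961, Y=-1547287.4954, Z=5420789.3277
→ Helmert 7p (PV): X=-2956681.9206, Y=-1547666.7097, Z=5420441.4751
→ Helmert 7p (PV): X=-2956772.1092, Y=-1548023.1241, Z=5420691.1571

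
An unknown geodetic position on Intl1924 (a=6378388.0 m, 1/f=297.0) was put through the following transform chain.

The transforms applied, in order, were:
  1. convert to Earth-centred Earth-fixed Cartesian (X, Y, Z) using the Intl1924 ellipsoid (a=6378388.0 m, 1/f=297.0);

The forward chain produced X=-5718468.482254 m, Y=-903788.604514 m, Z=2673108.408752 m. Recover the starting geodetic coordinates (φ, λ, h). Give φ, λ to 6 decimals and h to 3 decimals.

start: X=-5718468.4823, Y=-903788.6045, Z=2673108.4088 m
→ geod (Bowring, a=6378388.000): φ=24.93110900°, λ=-171.01884400°, h=2173.8580 m

φ=24.931109°, λ=-171.018844°, h=2173.858 m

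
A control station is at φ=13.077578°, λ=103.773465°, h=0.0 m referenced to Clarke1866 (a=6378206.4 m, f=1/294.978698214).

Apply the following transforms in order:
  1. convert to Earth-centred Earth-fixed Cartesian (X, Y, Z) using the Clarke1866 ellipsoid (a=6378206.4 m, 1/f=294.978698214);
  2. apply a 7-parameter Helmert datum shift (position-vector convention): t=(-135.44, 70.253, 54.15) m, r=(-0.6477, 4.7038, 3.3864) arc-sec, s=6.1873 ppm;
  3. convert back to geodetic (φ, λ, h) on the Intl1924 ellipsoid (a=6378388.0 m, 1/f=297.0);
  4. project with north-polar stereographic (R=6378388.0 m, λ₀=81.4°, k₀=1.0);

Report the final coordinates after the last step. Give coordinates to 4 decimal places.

start: φ=13.077578°, λ=103.773465°, h=0.000 m
→ ECEF (a=6378206.400, f=1/294.978698214): X=-1479419.0626, Y=6035179.9851, Z=1433677.5588
→ Helmert 7p (PV): X=-1479630.0460, Y=6035267.7927, Z=1433755.3659
→ geod (Bowring, a=6378388.000): φ=13.07740376°, λ=103.77516166°, h=-39.4709 m
→ stereo (R=6378388.0, λ₀=81.4°): E=3857376.3769, N=-9370224.1758

E=3857376.3769 m, N=-9370224.1758 m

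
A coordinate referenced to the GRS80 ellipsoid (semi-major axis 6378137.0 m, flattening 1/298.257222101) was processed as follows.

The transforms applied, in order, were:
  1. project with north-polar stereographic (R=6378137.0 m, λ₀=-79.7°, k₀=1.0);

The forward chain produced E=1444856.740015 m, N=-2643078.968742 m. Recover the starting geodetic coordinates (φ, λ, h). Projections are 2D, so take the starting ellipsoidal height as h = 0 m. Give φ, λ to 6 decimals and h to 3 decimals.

start: E=1444856.7400, N=-2643078.9687 m
→ stereo⁻¹: φ=63.42751600°, λ=-51.03648400°

φ=63.427516°, λ=-51.036484°, h=0.000 m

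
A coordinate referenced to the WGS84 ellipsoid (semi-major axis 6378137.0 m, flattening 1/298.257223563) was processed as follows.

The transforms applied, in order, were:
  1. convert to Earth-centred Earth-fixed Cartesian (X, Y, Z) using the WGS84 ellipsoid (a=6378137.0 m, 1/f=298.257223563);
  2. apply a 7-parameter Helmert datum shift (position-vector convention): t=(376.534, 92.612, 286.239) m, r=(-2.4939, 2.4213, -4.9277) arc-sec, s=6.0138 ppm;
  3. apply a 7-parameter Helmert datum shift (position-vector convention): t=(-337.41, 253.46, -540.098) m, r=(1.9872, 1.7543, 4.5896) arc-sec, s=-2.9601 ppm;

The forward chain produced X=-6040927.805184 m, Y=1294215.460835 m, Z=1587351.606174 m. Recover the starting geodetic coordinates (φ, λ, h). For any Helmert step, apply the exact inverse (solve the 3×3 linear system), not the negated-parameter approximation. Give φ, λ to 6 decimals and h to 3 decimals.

φ=14.503834°, λ=167.911089°, h=1878.763 m

start: X=-6040927.8052, Y=1294215.4608, Z=1587351.6062 m
→ Helmert⁻¹: X=-6040592.9853, Y=1294115.5379, Z=1587832.5610
→ Helmert⁻¹: X=-6040982.7357, Y=1293851.6300, Z=1587481.5046
→ geod (Bowring, a=6378137.000): φ=14.50383400°, λ=167.91108900°, h=1878.7630 m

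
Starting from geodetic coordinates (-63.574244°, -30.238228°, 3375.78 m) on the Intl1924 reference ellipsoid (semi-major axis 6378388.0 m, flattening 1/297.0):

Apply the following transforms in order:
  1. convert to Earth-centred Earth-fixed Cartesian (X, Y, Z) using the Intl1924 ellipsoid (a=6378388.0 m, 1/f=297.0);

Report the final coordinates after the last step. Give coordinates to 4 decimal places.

start: φ=-63.574244°, λ=-30.238228°, h=3375.780 m
→ ECEF (a=6378388.000, f=1/297.0): X=2460333.1044, Y=-1434146.5177, Z=-5691900.9956

X=2460333.1044 m, Y=-1434146.5177 m, Z=-5691900.9956 m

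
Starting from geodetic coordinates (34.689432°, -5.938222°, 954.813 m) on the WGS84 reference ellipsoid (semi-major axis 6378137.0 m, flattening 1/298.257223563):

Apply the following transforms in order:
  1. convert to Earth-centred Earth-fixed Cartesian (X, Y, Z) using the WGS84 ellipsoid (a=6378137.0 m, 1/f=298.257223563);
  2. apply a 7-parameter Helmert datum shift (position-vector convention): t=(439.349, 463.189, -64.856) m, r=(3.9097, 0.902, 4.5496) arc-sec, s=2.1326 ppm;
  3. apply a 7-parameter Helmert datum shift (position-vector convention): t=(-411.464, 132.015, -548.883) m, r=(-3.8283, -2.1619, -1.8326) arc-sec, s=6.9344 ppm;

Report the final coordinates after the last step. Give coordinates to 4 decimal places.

X=5222781.3432 m, Y=-542579.5912 m, Z=3609584.7489 m

start: φ=34.689432°, λ=-5.938222°, h=954.813 m
→ ECEF (a=6378137.000, f=1/298.257223563): X=5222720.9908, Y=-543237.2385, Z=3610134.0726
→ Helmert 7p (PV): X=5223199.2473, Y=-542728.4391, Z=3610043.7795
→ Helmert 7p (PV): X=5222781.3432, Y=-542579.5912, Z=3609584.7489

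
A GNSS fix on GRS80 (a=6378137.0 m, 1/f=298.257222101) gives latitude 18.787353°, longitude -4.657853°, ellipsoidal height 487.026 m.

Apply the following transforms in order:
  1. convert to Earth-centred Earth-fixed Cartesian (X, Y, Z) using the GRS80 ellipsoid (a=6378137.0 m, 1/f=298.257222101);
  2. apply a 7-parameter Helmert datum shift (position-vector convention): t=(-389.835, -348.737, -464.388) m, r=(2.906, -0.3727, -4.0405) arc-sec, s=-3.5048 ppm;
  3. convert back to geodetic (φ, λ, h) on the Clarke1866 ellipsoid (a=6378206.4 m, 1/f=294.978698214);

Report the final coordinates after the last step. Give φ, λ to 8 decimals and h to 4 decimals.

φ=18.78577448°, λ=-4.66284737°, h=-70.6820 m

start: φ=18.787353°, λ=-4.657853°, h=487.026 m
→ ECEF (a=6378137.000, f=1/298.257222101): X=6020920.1026, Y=-490551.0595, Z=2041236.4636
→ Helmert 7p (PV): X=6020495.8678, Y=-491044.7782, Z=2040768.8895
→ geod (Bowring, a=6378206.400): φ=18.78577448°, λ=-4.66284737°, h=-70.6820 m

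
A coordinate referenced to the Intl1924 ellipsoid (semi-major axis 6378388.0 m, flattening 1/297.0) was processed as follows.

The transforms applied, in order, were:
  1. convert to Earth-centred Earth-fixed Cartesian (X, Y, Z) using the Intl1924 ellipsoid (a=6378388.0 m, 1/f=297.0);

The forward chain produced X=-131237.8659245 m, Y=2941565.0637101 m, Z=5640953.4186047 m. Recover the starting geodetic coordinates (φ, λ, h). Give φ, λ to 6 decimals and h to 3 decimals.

φ=62.594323°, λ=92.554556°, h=1713.199 m

start: X=-131237.8659, Y=2941565.0637, Z=5640953.4186 m
→ geod (Bowring, a=6378388.000): φ=62.59432300°, λ=92.55455600°, h=1713.1990 m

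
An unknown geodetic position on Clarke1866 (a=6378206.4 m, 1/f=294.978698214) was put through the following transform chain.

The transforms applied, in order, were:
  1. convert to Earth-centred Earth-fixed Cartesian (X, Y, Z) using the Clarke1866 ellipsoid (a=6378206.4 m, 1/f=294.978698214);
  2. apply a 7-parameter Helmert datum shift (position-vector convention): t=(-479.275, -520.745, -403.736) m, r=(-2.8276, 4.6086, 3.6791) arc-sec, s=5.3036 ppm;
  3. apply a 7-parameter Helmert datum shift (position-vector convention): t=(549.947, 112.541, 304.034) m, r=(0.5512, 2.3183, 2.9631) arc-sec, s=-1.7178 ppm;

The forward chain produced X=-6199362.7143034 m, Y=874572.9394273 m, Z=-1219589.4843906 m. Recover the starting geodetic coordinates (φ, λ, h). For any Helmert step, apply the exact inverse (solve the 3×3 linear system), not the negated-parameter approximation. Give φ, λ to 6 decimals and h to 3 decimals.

start: X=-6199362.7143, Y=874572.9394, Z=-1219589.4844 m
→ Helmert⁻¹: X=-6199897.0365, Y=874547.7052, Z=-1219967.6343
→ Helmert⁻¹: X=-6199342.0203, Y=875191.1056, Z=-1219683.9453
→ geod (Bowring, a=6378206.400): φ=-11.09710400°, λ=171.96438100°, h=1101.2420 m

φ=-11.097104°, λ=171.964381°, h=1101.242 m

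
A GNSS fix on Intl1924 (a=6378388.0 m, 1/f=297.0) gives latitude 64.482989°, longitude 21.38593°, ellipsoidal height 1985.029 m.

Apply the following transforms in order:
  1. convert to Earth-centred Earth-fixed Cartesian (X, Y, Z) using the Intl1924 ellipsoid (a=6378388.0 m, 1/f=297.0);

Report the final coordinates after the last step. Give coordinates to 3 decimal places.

start: φ=64.482989°, λ=21.385930°, h=1985.029 m
→ ECEF (a=6378388.000, f=1/297.0): X=2566314.9474, Y=1005000.9077, Z=5735034.5303

X=2566314.947 m, Y=1005000.908 m, Z=5735034.530 m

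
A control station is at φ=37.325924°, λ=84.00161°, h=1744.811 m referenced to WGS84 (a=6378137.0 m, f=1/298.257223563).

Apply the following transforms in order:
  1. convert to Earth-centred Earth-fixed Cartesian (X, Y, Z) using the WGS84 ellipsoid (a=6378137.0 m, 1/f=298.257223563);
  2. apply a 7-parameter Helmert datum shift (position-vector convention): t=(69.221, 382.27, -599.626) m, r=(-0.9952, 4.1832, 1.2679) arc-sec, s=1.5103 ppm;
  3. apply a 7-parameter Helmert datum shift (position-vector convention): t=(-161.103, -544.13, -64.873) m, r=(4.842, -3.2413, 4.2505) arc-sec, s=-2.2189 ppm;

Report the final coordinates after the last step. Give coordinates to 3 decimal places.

start: φ=37.325924°, λ=84.001610°, h=1744.811 m
→ ECEF (a=6378137.000, f=1/298.257223563): X=530813.5263, Y=5051718.8480, Z=3847276.7166
→ Helmert 7p (PV): X=530930.5219, Y=5052130.5731, Z=3846647.7619
→ Helmert 7p (PV): X=530603.6847, Y=5051495.8752, Z=3846701.2936

X=530603.685 m, Y=5051495.875 m, Z=3846701.294 m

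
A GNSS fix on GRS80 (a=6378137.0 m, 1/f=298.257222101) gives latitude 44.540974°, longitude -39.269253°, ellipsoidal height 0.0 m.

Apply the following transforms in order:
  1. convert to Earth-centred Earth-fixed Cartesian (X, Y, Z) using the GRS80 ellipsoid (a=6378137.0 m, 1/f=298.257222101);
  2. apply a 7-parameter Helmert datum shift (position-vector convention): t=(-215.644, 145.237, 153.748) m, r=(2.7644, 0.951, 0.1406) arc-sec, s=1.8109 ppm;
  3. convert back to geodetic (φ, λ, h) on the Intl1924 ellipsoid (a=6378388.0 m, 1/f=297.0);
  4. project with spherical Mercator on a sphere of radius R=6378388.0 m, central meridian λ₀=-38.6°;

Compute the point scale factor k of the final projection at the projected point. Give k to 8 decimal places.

start: φ=44.540974°, λ=-39.269253°, h=0.000 m
→ ECEF (a=6378137.000, f=1/298.257222101): X=3525240.7937, Y=-2882218.4218, Z=4451134.5699
→ Helmert 7p (PV): X=3525054.0205, Y=-2882135.6563, Z=4451241.4969
→ geod (Bowring, a=6378388.000): φ=44.54372532°, λ=-39.26993433°, h=-271.5163 m
→ into merc (λ₀=-38.6°): φ=44.54372532°, λ−λ₀=-0.66993433°
scale k = 1.40308471

1.40308471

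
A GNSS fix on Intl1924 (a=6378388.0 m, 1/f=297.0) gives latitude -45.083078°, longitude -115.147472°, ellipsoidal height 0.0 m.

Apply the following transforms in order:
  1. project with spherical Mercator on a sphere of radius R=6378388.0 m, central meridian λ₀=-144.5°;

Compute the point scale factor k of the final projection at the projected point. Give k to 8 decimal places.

1.41626862

start: φ=-45.083078°, λ=-115.147472°, h=0.000 m
→ into merc (λ₀=-144.5°): φ=-45.08307800°, λ−λ₀=29.35252800°
scale k = 1.41626862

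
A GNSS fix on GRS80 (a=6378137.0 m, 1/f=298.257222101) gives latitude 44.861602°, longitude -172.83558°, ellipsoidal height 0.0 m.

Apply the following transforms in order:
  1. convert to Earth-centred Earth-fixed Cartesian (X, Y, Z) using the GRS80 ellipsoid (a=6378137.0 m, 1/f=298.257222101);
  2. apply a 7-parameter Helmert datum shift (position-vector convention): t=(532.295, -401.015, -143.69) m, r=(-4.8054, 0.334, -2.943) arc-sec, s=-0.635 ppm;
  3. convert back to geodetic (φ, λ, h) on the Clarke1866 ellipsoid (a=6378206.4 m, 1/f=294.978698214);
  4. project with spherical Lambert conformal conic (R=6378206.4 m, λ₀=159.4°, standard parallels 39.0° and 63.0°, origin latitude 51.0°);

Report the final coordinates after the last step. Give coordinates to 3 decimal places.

start: φ=44.861602°, λ=-172.835580°, h=0.000 m
→ ECEF (a=6378137.000, f=1/298.257222101): X=-4493096.5767, Y=-564775.6316, Z=4476459.8206
→ Helmert 7p (PV): X=-4492562.2382, Y=-565007.8912, Z=4476333.7213
→ geod (Bowring, a=6378206.400): φ=44.86612016°, λ=-172.83182072°, h=-395.3987 m
→ lcc (R=6378206.4, λ₀=159.4°): E=2105211.3122, N=-265057.9663

E=2105211.312 m, N=-265057.966 m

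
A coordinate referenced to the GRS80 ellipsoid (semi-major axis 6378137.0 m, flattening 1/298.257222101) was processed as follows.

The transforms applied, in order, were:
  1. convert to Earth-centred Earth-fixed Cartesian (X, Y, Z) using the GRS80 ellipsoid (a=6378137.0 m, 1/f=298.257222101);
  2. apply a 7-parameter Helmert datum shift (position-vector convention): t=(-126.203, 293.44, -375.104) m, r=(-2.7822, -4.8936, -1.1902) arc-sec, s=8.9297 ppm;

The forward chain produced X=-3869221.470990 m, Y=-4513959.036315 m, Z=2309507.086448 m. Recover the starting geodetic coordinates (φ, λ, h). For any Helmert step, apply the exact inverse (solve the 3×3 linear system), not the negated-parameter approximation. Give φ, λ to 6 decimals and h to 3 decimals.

start: X=-3869221.4710, Y=-4513959.0363, Z=2309507.0864 m
→ Helmert⁻¹: X=-3868979.8682, Y=-4514265.6477, Z=2309892.4644
→ geod (Bowring, a=6378137.000): φ=21.36224500°, λ=-130.59843600°, h=3018.4530 m

φ=21.362245°, λ=-130.598436°, h=3018.453 m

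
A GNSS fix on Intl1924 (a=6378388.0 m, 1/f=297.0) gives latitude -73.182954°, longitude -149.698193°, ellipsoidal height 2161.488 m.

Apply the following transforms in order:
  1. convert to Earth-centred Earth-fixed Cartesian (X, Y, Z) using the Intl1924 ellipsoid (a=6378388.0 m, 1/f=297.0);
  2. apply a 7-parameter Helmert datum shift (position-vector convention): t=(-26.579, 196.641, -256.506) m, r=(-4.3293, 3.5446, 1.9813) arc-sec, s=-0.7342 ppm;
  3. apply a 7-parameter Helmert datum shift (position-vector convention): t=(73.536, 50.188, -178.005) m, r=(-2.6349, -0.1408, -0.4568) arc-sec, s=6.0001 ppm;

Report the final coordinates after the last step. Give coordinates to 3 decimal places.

start: φ=-73.182954°, λ=-149.698193°, h=2161.488 m
→ ECEF (a=6378388.000, f=1/297.0): X=-1598727.8087, Y=-934288.7409, Z=-6085394.9720
→ Helmert 7p (PV): X=-1598848.8152, Y=-934234.4972, Z=-6085599.9267
→ Helmert 7p (PV): X=-1598782.7873, Y=-934264.1139, Z=-6085803.6030

X=-1598782.787 m, Y=-934264.114 m, Z=-6085803.603 m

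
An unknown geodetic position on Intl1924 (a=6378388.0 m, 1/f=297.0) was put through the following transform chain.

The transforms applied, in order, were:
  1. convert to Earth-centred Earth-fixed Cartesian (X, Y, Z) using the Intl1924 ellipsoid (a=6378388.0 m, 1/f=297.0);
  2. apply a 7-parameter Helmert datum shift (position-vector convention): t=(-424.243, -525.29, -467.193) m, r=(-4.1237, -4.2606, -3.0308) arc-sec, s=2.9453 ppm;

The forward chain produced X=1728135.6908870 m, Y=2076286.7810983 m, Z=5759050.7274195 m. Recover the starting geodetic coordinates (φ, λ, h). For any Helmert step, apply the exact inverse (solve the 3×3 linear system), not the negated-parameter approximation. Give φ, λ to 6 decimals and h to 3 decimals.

φ=65.015000°, λ=50.226252°, h=1059.607 m

start: X=1728135.6909, Y=2076286.7811, Z=5759050.7274 m
→ Helmert⁻¹: X=1728643.2963, Y=2076716.2089, Z=5759506.7684
→ geod (Bowring, a=6378388.000): φ=65.01500000°, λ=50.22625200°, h=1059.6070 m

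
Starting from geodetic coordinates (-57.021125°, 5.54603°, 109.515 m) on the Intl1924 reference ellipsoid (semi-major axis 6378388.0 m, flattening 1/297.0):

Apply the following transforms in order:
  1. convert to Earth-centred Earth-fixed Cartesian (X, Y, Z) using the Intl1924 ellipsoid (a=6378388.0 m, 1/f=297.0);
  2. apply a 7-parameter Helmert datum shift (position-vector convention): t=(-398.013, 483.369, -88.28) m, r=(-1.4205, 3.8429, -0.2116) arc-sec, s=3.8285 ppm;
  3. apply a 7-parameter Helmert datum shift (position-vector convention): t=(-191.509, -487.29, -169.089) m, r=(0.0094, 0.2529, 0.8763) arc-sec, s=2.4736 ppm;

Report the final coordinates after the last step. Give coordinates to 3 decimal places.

X=3463281.869 m, Y=336322.858 m, Z=-5327746.078 m

start: φ=-57.021125°, λ=5.546030°, h=109.515 m
→ ECEF (a=6378388.000, f=1/297.0): X=3463956.4342, Y=336349.9436, Z=-5327384.0507
→ Helmert 7p (PV): X=3463472.7736, Y=336794.3581, Z=-5327559.5799
→ Helmert 7p (PV): X=3463281.8689, Y=336322.8583, Z=-5327746.0783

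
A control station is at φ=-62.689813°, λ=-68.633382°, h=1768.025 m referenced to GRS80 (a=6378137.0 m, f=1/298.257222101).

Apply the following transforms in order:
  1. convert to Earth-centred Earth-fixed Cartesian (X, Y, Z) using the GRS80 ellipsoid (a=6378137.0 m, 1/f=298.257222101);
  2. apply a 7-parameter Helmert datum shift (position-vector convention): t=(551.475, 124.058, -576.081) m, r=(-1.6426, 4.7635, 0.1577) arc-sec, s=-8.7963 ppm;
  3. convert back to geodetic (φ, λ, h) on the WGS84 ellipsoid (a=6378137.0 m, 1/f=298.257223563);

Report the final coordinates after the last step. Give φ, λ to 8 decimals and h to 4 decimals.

φ=-62.69156116°, λ=-68.62512015°, h=2263.1343 m

start: φ=-62.689813°, λ=-68.633382°, h=1768.025 m
→ ECEF (a=6378137.000, f=1/298.257222101): X=1069289.1664, Y=-2733190.7529, Z=-5645769.8690
→ Helmert 7p (PV): X=1069702.9425, Y=-2733086.7954, Z=-5646299.2164
→ geod (Bowring, a=6378137.000): φ=-62.69156116°, λ=-68.62512015°, h=2263.1343 m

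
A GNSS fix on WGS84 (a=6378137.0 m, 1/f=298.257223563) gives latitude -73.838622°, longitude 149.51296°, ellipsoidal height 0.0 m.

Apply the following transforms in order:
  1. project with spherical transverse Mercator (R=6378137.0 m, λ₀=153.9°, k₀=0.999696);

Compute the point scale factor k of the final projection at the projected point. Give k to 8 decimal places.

0.99992267

start: φ=-73.838622°, λ=149.512960°, h=0.000 m
→ into tm (λ₀=153.9°): φ=-73.83862200°, λ−λ₀=-4.38704000°
scale k = 0.99992267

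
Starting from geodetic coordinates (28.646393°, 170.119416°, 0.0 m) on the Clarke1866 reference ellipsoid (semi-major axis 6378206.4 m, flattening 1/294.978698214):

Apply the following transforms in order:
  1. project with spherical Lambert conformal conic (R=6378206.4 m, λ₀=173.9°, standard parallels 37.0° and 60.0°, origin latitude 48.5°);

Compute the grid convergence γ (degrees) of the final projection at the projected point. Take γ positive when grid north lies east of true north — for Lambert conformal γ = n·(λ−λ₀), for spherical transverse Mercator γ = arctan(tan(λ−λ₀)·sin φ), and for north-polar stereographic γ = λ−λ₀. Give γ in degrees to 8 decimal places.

-2.85107939

start: φ=28.646393°, λ=170.119416°, h=0.000 m
→ into lcc (λ₀=173.9°): φ=28.64639300°, λ−λ₀=-3.78058400°
convergence γ = -2.85107939°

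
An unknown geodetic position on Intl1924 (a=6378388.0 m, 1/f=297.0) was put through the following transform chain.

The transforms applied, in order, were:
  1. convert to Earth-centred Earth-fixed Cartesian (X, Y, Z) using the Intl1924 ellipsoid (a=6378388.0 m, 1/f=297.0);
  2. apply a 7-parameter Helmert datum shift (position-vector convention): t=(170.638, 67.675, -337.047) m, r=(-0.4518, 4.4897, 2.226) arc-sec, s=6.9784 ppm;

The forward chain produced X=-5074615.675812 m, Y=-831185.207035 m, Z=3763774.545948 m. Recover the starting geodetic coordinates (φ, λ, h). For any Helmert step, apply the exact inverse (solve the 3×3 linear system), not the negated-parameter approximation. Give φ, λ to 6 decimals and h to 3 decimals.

φ=36.386216°, λ=-170.698204°, h=1914.953 m

start: X=-5074615.6758, Y=-831185.2070, Z=3763774.5459 m
→ Helmert⁻¹: X=-5074841.7996, Y=-831200.5584, Z=3763973.0425
→ geod (Bowring, a=6378388.000): φ=36.38621600°, λ=-170.69820400°, h=1914.9530 m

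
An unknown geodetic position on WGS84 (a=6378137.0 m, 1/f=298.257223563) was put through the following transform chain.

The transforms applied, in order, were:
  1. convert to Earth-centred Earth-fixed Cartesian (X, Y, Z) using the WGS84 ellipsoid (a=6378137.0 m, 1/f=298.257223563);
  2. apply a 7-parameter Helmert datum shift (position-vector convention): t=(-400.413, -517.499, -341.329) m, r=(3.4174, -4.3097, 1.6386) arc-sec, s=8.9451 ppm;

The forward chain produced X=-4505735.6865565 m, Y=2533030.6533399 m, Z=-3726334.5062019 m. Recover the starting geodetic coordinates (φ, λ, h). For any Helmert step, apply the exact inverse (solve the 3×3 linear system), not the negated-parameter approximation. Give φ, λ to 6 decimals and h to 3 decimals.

start: X=-4505735.6866, Y=2533030.6533, Z=-3726334.5062 m
→ Helmert⁻¹: X=-4505352.6959, Y=2533499.5500, Z=-3725907.6883
→ geod (Bowring, a=6378137.000): φ=-35.96834400°, λ=150.64960200°, h=950.4950 m

φ=-35.968344°, λ=150.649602°, h=950.495 m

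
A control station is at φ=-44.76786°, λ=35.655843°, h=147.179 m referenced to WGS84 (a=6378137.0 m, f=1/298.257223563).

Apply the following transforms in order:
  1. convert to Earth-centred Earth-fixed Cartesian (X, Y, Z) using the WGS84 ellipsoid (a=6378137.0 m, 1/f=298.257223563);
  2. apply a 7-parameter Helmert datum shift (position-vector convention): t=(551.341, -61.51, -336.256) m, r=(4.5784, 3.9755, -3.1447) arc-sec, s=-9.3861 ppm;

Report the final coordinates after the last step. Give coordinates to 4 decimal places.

start: φ=-44.767860°, λ=35.655843°, h=147.179 m
→ ECEF (a=6378137.000, f=1/298.257223563): X=3685568.5128, Y=2644044.9700, Z=-4469173.4929
→ Helmert 7p (PV): X=3686039.4342, Y=2644001.6534, Z=-4469480.1464

X=3686039.4342 m, Y=2644001.6534 m, Z=-4469480.1464 m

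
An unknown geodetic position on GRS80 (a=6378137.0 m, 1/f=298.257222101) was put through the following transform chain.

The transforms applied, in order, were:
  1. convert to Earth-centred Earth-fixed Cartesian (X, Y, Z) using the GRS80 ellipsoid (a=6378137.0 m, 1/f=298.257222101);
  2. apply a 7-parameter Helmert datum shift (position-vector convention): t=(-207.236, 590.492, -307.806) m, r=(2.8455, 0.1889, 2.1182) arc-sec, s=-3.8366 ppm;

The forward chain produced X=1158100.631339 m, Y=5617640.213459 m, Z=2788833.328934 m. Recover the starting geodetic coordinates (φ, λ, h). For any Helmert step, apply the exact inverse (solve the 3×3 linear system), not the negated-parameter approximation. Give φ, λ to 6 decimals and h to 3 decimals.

φ=26.085257°, λ=78.347715°, h=3472.709 m

start: X=1158100.6313, Y=5617640.2135, Z=2788833.3289 m
→ Helmert⁻¹: X=1158367.4408, Y=5617097.8526, Z=2789075.4067
→ geod (Bowring, a=6378137.000): φ=26.08525700°, λ=78.34771500°, h=3472.7090 m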